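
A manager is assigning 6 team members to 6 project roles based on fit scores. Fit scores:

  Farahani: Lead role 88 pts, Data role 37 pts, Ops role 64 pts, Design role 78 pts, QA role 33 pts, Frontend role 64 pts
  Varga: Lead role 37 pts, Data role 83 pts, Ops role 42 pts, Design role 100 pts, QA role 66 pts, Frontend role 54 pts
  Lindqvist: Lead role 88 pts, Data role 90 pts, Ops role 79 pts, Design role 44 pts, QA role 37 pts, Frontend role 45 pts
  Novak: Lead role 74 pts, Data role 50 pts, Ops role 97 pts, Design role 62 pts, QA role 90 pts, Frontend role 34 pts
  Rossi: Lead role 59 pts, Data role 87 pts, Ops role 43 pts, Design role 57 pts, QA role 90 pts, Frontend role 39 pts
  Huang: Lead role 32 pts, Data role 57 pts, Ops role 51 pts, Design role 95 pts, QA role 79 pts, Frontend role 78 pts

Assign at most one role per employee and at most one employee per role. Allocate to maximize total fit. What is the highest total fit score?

Maximum total: 543 pts

Optimal: Farahani→Lead role (88 pts), Varga→Design role (100 pts), Lindqvist→Data role (90 pts), Novak→Ops role (97 pts), Rossi→QA role (90 pts), Huang→Frontend role (78 pts) — total 88+100+90+97+90+78 = 543 pts.
Swapping Lindqvist↔Varga (Lindqvist→Design role 44 pts, Varga→Data role 83 pts) loses 63.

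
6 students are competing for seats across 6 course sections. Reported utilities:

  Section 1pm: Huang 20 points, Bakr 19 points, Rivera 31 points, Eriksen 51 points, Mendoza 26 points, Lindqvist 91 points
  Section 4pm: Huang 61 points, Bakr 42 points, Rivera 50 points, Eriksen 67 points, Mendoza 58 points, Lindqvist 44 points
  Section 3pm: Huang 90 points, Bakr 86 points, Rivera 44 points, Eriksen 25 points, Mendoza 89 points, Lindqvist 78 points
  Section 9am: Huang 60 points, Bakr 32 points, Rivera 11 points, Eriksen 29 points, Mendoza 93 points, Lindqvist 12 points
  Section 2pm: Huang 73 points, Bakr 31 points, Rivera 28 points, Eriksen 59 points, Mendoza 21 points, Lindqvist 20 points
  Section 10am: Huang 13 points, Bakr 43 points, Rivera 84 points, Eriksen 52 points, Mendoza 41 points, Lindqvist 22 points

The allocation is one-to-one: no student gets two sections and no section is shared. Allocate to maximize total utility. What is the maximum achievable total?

Max total: 494 points

Optimal: Huang→Section 2pm (73 points), Bakr→Section 3pm (86 points), Rivera→Section 10am (84 points), Eriksen→Section 4pm (67 points), Mendoza→Section 9am (93 points), Lindqvist→Section 1pm (91 points) — total 73+86+84+67+93+91 = 494 points.
Next-best assignment: Huang→Section 4pm, Bakr→Section 3pm, Rivera→Section 10am, Eriksen→Section 2pm, Mendoza→Section 9am, Lindqvist→Section 1pm = 474 points.
Swapping Bakr↔Huang (Bakr→Section 2pm 31 points, Huang→Section 3pm 90 points) loses 38.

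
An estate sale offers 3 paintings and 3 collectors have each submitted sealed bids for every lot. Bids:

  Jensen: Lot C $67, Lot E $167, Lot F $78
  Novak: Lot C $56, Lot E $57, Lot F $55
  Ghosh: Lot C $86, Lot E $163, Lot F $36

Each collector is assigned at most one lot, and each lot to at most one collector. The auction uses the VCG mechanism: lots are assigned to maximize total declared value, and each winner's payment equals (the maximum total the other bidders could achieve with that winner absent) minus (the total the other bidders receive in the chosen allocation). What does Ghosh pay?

Ghosh pays $1.

Efficient allocation: Jensen→Lot E ($167), Novak→Lot F ($55), Ghosh→Lot C ($86); total welfare W = $308.
Ghosh receives Lot C at value $86, so the others get W − 86 = $222.
Without Ghosh: best allocation of the remaining 2 bidders over all 3 lots is Jensen→Lot E ($167), Novak→Lot C ($56), total $223.
VCG payment = (others' best without Ghosh) − (others' welfare with Ghosh) = 223 − 222 = $1.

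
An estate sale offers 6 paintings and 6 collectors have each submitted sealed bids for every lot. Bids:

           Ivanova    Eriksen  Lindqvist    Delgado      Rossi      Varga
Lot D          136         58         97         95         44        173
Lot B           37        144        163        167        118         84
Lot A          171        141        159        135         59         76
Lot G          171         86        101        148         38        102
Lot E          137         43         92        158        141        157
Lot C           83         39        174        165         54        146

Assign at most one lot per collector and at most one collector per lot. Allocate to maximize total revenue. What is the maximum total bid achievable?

Max total: $967

Optimal: Ivanova→Lot G ($171), Eriksen→Lot A ($141), Lindqvist→Lot C ($174), Delgado→Lot B ($167), Rossi→Lot E ($141), Varga→Lot D ($173) — total 171+141+174+167+141+173 = $967.
Row-greedy (each collector in turn takes its best remaining lot) gives $793, worse by 174.
Swapping Rossi↔Lindqvist (Rossi→Lot C $54, Lindqvist→Lot E $92) loses 169.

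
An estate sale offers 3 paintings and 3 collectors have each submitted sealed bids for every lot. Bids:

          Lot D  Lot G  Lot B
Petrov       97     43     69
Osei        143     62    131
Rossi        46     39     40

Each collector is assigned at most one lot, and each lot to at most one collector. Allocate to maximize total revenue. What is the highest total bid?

Treat this as an assignment problem: match each collector to one lot.
Optimal: Petrov→Lot D ($97), Osei→Lot B ($131), Rossi→Lot G ($39) — total 97+131+39 = $267.
Column-greedy (each lot in turn goes to its best remaining collector) gives $226, worse by 41.
Next-best assignment: Petrov→Lot B, Osei→Lot D, Rossi→Lot G = $251.
Swapping Osei↔Rossi (Osei→Lot G $62, Rossi→Lot B $40) loses 68.
No other one-to-one assignment exceeds $267.

Max total: $267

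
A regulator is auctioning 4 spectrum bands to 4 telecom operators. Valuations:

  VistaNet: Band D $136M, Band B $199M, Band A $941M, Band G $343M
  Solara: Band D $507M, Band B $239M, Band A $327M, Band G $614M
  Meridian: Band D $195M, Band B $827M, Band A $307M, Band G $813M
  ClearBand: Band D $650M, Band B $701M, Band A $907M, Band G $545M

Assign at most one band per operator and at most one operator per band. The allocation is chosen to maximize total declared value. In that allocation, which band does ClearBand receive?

This is a one-to-one assignment (maximum-weight bipartite matching).
Optimal: VistaNet→Band A ($941M), Solara→Band G ($614M), Meridian→Band B ($827M), ClearBand→Band D ($650M) — total 941+614+827+650 = $3032M.
Swapping ClearBand↔Solara (ClearBand→Band G $545M, Solara→Band D $507M) loses 212.
No other one-to-one assignment exceeds $3032M.
ClearBand's own top band is Band A ($907M), but forcing ClearBand→Band A and reassigning the rest optimally gives only $2584M — worse by 448.

ClearBand receives Band D.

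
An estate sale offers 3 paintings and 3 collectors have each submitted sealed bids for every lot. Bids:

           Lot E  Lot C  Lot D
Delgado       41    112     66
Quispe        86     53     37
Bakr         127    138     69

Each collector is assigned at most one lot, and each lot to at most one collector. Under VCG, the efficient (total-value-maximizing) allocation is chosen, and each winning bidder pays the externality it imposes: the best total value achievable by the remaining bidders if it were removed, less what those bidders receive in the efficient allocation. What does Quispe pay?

Quispe pays $35.

Efficient allocation: Delgado→Lot D ($66), Quispe→Lot E ($86), Bakr→Lot C ($138); total welfare W = $290.
Quispe receives Lot E at value $86, so the others get W − 86 = $204.
Without Quispe: best allocation of the remaining 2 bidders over all 3 lots is Delgado→Lot C ($112), Bakr→Lot E ($127), total $239.
VCG payment = (others' best without Quispe) − (others' welfare with Quispe) = 239 − 204 = $35.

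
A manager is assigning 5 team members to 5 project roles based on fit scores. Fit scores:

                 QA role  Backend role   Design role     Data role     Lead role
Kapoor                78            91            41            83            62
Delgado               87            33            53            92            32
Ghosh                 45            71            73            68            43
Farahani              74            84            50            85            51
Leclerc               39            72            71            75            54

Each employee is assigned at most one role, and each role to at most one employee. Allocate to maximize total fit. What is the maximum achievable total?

Optimal: Kapoor→Backend role (91 pts), Delgado→QA role (87 pts), Ghosh→Design role (73 pts), Farahani→Data role (85 pts), Leclerc→Lead role (54 pts) — total 91+87+73+85+54 = 390 pts.
No other one-to-one assignment exceeds 390 pts.

Maximum total: 390 pts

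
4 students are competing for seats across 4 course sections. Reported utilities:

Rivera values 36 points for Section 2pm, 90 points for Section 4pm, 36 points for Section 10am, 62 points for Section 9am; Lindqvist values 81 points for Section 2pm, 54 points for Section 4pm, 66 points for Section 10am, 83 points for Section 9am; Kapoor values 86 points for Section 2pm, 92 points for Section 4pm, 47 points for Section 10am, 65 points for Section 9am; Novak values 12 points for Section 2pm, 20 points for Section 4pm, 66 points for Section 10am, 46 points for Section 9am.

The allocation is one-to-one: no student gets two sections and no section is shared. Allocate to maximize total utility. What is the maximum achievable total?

Optimal: Rivera→Section 4pm (90 points), Lindqvist→Section 9am (83 points), Kapoor→Section 2pm (86 points), Novak→Section 10am (66 points) — total 90+83+86+66 = 325 points.
Column-greedy (each section in turn goes to its best remaining student) gives 288 points, worse by 37.
Next-best assignment: Rivera→Section 4pm, Lindqvist→Section 2pm, Kapoor→Section 9am, Novak→Section 10am = 302 points.

Maximum total: 325 points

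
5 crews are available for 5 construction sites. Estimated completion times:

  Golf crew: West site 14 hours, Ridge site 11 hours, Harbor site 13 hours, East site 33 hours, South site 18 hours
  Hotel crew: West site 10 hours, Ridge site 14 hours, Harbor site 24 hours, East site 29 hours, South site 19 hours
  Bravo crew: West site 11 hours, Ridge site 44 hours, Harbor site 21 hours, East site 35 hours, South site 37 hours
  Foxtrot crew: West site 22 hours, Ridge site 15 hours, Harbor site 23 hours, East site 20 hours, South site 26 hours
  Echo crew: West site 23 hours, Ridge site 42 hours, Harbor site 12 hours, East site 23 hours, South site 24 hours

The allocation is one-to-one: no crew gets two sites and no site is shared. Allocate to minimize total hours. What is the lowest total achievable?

Min total: 73 hours

Optimal: Golf crew→Ridge site (11 hours), Hotel crew→South site (19 hours), Bravo crew→West site (11 hours), Foxtrot crew→East site (20 hours), Echo crew→Harbor site (12 hours) — total 11+19+11+20+12 = 73 hours.
Row-greedy (each crew in turn takes its cheapest remaining site) gives 86 hours, worse by 13.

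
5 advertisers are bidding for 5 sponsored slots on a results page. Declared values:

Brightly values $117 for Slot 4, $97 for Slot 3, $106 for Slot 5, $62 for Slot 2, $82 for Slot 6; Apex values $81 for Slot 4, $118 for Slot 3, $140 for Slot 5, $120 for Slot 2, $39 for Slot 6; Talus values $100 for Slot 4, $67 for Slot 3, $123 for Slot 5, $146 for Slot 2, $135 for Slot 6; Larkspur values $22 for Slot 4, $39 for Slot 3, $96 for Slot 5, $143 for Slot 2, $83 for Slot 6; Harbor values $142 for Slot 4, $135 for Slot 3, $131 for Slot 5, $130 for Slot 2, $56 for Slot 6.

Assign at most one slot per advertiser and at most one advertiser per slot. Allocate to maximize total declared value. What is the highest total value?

Maximum total: $670

Optimal: Brightly→Slot 4 ($117), Apex→Slot 5 ($140), Talus→Slot 6 ($135), Larkspur→Slot 2 ($143), Harbor→Slot 3 ($135) — total 117+140+135+143+135 = $670.
Column-greedy (each slot in turn goes to its best remaining advertiser) gives $608, worse by 62.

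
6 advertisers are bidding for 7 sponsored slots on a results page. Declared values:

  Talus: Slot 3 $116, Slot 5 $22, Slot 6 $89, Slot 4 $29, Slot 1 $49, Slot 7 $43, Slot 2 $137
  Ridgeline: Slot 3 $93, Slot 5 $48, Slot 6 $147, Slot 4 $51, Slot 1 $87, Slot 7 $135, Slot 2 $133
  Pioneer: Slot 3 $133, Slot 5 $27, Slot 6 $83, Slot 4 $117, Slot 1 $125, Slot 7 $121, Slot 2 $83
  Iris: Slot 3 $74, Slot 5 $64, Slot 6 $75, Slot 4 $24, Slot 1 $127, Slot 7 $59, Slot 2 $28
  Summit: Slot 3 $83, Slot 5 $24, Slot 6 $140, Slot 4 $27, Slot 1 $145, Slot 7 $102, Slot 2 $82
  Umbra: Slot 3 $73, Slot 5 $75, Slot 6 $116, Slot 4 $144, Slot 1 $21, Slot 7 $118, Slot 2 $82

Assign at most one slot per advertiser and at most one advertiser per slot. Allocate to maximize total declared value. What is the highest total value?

Optimal: Talus→Slot 2 ($137), Ridgeline→Slot 7 ($135), Pioneer→Slot 3 ($133), Iris→Slot 1 ($127), Summit→Slot 6 ($140), Umbra→Slot 4 ($144) — total 137+135+133+127+140+144 = $816.
Checked against all permutations: $816 is optimal.

Max total: $816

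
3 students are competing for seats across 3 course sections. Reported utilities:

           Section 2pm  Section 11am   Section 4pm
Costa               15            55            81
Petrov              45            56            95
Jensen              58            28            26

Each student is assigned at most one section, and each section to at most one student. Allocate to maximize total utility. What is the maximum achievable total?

This is the linear assignment problem.
Optimal: Costa→Section 11am (55 points), Petrov→Section 4pm (95 points), Jensen→Section 2pm (58 points) — total 55+95+58 = 208 points.
Row-greedy (each student in turn takes its best remaining section) gives 195 points, worse by 13.
Next-best assignment: Costa→Section 4pm, Petrov→Section 11am, Jensen→Section 2pm = 195 points.

Maximum total: 208 points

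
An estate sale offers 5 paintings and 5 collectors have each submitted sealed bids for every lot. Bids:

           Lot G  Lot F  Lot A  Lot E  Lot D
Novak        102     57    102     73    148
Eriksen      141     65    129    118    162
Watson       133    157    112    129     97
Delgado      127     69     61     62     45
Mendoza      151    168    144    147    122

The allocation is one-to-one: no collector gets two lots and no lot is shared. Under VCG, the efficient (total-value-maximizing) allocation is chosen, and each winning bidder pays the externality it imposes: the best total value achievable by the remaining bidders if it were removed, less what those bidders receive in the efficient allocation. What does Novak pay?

Efficient allocation: Novak→Lot D ($148), Eriksen→Lot A ($129), Watson→Lot F ($157), Delgado→Lot G ($127), Mendoza→Lot E ($147); total welfare W = $708.
Novak receives Lot D at value $148, so the others get W − 148 = $560.
Without Novak: best allocation of the remaining 4 bidders over all 5 lots is Eriksen→Lot D ($162), Watson→Lot F ($157), Delgado→Lot G ($127), Mendoza→Lot E ($147), total $593.
VCG payment = (others' best without Novak) − (others' welfare with Novak) = 593 − 560 = $33.

Novak pays $33.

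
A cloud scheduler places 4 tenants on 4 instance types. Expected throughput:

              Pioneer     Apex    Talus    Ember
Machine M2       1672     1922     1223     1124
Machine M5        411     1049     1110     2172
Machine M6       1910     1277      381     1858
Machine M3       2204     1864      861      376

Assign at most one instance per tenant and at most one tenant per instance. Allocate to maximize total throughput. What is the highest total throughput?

Optimal: Pioneer→Machine M6 (1910 ops/s), Apex→Machine M3 (1864 ops/s), Talus→Machine M2 (1223 ops/s), Ember→Machine M5 (2172 ops/s) — total 1910+1864+1223+2172 = 7169 ops/s.
Next-best assignment: Pioneer→Machine M3, Apex→Machine M2, Talus→Machine M5, Ember→Machine M6 = 7094 ops/s.

Maximum total: 7169 ops/s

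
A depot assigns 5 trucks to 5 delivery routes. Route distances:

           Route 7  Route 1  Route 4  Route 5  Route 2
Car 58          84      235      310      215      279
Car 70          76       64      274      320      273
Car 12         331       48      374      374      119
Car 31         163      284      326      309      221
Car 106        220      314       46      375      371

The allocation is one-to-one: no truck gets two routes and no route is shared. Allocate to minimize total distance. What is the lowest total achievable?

Minimum total: 606 km

Optimal: Car 58→Route 5 (215 km), Car 70→Route 7 (76 km), Car 12→Route 1 (48 km), Car 31→Route 2 (221 km), Car 106→Route 4 (46 km) — total 215+76+48+221+46 = 606 km.
Row-greedy (each truck in turn takes its cheapest remaining route) gives 622 km, worse by 16.
Swapping Car 70↔Car 106 (Car 70→Route 4 274 km, Car 106→Route 7 220 km) adds 372.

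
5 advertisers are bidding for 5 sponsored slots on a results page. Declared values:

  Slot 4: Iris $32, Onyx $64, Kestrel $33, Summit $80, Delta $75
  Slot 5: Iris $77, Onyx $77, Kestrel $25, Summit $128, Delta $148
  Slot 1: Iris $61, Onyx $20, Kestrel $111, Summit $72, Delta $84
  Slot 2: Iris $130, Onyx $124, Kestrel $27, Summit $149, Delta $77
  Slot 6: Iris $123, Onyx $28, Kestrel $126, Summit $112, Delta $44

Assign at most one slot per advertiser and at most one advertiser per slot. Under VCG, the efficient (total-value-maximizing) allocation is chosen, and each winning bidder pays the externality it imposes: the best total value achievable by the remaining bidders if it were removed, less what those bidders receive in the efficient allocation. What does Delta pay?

Delta pays $39.

Efficient allocation: Iris→Slot 6 ($123), Onyx→Slot 4 ($64), Kestrel→Slot 1 ($111), Summit→Slot 2 ($149), Delta→Slot 5 ($148); total welfare W = $595.
Delta receives Slot 5 at value $148, so the others get W − 148 = $447.
Without Delta: best allocation of the remaining 4 bidders over all 5 slots is Iris→Slot 6 ($123), Onyx→Slot 2 ($124), Kestrel→Slot 1 ($111), Summit→Slot 5 ($128), total $486.
VCG payment = (others' best without Delta) − (others' welfare with Delta) = 486 − 447 = $39.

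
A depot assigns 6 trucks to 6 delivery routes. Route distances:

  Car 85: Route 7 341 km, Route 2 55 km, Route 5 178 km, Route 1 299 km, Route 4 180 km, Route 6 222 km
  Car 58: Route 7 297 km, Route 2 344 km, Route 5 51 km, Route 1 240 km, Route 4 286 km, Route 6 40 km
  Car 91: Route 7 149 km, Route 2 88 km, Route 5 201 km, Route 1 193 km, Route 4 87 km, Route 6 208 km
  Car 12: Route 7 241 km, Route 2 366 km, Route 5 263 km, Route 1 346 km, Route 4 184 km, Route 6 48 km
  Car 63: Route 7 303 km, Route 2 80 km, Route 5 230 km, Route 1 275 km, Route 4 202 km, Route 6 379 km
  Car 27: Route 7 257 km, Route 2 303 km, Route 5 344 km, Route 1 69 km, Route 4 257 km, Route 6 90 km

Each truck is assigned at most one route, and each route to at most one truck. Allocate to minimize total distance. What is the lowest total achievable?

Minimum total: 574 km

Optimal: Car 85→Route 2 (55 km), Car 58→Route 5 (51 km), Car 91→Route 7 (149 km), Car 12→Route 6 (48 km), Car 63→Route 4 (202 km), Car 27→Route 1 (69 km) — total 55+51+149+48+202+69 = 574 km.
Min-entry greedy (repeatedly take the single cheapest remaining cell) gives 722 km, worse by 148.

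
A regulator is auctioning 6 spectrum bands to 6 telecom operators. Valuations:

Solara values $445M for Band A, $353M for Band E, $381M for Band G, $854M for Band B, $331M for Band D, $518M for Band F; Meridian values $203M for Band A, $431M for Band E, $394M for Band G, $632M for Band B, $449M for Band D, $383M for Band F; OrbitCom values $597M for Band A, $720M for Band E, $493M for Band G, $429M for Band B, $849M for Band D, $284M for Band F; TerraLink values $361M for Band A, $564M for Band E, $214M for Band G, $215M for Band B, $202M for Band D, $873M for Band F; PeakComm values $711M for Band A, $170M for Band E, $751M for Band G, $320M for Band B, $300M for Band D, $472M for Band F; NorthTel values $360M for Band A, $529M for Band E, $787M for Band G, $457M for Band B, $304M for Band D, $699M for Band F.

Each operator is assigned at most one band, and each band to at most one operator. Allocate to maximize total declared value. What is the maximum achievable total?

Max total: $4505M

This is the linear assignment problem.
Optimal: Solara→Band B ($854M), Meridian→Band E ($431M), OrbitCom→Band D ($849M), TerraLink→Band F ($873M), PeakComm→Band A ($711M), NorthTel→Band G ($787M) — total 854+431+849+873+711+787 = $4505M.
Row-greedy (each operator in turn takes its best remaining band) gives $4007M, worse by 498.
Next-best assignment: Solara→Band B, Meridian→Band D, OrbitCom→Band E, TerraLink→Band F, PeakComm→Band A, NorthTel→Band G = $4394M.
Every other assignment is strictly worse.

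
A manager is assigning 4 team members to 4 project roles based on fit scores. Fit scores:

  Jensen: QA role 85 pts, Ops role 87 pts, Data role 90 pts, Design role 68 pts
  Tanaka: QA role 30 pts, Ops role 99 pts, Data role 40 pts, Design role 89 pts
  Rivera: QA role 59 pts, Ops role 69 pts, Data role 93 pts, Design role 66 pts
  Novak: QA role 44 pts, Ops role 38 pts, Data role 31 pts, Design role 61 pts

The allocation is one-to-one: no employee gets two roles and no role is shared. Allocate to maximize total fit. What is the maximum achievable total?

Optimal: Jensen→QA role (85 pts), Tanaka→Ops role (99 pts), Rivera→Data role (93 pts), Novak→Design role (61 pts) — total 85+99+93+61 = 338 pts.
Next-best assignment: Jensen→Ops role, Tanaka→Design role, Rivera→Data role, Novak→QA role = 313 pts.
Swapping Jensen↔Novak (Jensen→Design role 68 pts, Novak→QA role 44 pts) loses 34.

Max total: 338 pts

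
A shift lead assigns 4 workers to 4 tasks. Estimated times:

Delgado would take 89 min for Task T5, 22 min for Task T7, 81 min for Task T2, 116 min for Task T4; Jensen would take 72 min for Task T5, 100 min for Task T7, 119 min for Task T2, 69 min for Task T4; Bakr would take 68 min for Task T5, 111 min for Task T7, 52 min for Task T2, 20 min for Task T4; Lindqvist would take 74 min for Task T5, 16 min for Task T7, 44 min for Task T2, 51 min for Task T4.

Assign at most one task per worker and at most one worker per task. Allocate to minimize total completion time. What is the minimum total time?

Minimum total: 158 min

Optimal: Delgado→Task T7 (22 min), Jensen→Task T5 (72 min), Bakr→Task T4 (20 min), Lindqvist→Task T2 (44 min) — total 22+72+20+44 = 158 min.
Next-best assignment: Delgado→Task T2, Jensen→Task T5, Bakr→Task T4, Lindqvist→Task T7 = 189 min.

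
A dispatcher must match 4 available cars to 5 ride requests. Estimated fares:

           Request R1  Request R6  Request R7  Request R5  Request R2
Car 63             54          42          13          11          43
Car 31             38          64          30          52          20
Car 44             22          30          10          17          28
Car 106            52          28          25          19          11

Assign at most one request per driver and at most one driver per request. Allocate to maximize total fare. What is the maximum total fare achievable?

Max total: $177

Optimal: Car 63→Request R2 ($43), Car 31→Request R5 ($52), Car 44→Request R6 ($30), Car 106→Request R1 ($52) — total 43+52+30+52 = $177.
Column-greedy (each request in turn goes to its best remaining driver) gives $160, worse by 17.
Next-best assignment: Car 63→Request R2, Car 31→Request R6, Car 44→Request R5, Car 106→Request R1 = $176.
No other one-to-one assignment exceeds $177.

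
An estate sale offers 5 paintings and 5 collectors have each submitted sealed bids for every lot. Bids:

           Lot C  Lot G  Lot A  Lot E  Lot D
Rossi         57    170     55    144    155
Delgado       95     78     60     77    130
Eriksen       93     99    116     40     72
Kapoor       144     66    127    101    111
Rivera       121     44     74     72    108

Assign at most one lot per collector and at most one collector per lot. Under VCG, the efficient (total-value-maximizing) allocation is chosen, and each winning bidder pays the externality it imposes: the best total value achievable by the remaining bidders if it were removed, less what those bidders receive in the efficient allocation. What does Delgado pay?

Efficient allocation: Rossi→Lot G ($170), Delgado→Lot D ($130), Eriksen→Lot A ($116), Kapoor→Lot E ($101), Rivera→Lot C ($121); total welfare W = $638.
Delgado receives Lot D at value $130, so the others get W − 130 = $508.
Without Delgado: best allocation of the remaining 4 bidders over all 5 lots is Rossi→Lot G ($170), Eriksen→Lot A ($116), Kapoor→Lot C ($144), Rivera→Lot D ($108), total $538.
VCG payment = (others' best without Delgado) − (others' welfare with Delgado) = 538 − 508 = $30.

Delgado pays $30.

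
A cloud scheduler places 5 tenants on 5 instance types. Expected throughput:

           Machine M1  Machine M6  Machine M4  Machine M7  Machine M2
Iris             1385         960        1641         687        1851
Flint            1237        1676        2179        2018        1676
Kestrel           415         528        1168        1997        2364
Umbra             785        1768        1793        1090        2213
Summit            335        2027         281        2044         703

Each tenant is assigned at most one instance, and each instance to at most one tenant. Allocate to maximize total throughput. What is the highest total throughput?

Max total: 9801 ops/s

This is the linear assignment problem.
Optimal: Iris→Machine M1 (1385 ops/s), Flint→Machine M4 (2179 ops/s), Kestrel→Machine M7 (1997 ops/s), Umbra→Machine M2 (2213 ops/s), Summit→Machine M6 (2027 ops/s) — total 1385+2179+1997+2213+2027 = 9801 ops/s.
Max-entry greedy (repeatedly take the single best remaining cell) gives 9740 ops/s, worse by 61.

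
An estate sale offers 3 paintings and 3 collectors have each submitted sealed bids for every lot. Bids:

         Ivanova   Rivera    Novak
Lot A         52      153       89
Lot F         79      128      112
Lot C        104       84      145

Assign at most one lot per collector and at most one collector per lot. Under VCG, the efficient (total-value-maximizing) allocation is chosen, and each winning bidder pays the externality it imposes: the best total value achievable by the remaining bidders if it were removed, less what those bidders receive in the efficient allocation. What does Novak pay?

Novak pays $25.

Efficient allocation: Ivanova→Lot F ($79), Rivera→Lot A ($153), Novak→Lot C ($145); total welfare W = $377.
Novak receives Lot C at value $145, so the others get W − 145 = $232.
Without Novak: best allocation of the remaining 2 bidders over all 3 lots is Ivanova→Lot C ($104), Rivera→Lot A ($153), total $257.
VCG payment = (others' best without Novak) − (others' welfare with Novak) = 257 − 232 = $25.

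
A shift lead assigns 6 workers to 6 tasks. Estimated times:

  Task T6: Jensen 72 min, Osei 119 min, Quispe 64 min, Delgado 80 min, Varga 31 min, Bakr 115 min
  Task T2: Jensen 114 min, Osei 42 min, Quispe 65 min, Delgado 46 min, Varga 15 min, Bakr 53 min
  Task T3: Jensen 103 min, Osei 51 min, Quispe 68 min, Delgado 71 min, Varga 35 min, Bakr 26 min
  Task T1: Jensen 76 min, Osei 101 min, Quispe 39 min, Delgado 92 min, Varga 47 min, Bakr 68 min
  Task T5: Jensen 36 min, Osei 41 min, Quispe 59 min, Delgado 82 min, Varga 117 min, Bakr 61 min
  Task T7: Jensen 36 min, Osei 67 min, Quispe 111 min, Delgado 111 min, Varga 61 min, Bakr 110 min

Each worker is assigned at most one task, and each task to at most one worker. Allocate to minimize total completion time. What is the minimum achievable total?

Minimum total: 219 min

Optimal: Jensen→Task T7 (36 min), Osei→Task T5 (41 min), Quispe→Task T1 (39 min), Delgado→Task T2 (46 min), Varga→Task T6 (31 min), Bakr→Task T3 (26 min) — total 36+41+39+46+31+26 = 219 min.
Column-greedy (each task in turn goes to its cheapest remaining worker) gives 285 min, worse by 66.
Next-best assignment: Jensen→Task T7, Osei→Task T5, Quispe→Task T1, Delgado→Task T6, Varga→Task T2, Bakr→Task T3 = 237 min.
Swapping Bakr↔Jensen (Bakr→Task T7 110 min, Jensen→Task T3 103 min) adds 151.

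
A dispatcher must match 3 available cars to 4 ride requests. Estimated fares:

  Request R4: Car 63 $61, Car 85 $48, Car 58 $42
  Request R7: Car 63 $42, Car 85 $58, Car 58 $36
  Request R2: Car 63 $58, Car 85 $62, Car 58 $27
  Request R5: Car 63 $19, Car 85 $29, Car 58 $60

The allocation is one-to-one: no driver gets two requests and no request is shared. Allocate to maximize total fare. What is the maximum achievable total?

Optimal: Car 63→Request R4 ($61), Car 85→Request R2 ($62), Car 58→Request R5 ($60) — total 61+62+60 = $183.
Column-greedy (each request in turn goes to its best remaining driver) gives $146, worse by 37.
Next-best assignment: Car 63→Request R4, Car 85→Request R7, Car 58→Request R5 = $179.
Swapping Car 63↔Car 85 (Car 63→Request R2 $58, Car 85→Request R4 $48) loses 17.

Max total: $183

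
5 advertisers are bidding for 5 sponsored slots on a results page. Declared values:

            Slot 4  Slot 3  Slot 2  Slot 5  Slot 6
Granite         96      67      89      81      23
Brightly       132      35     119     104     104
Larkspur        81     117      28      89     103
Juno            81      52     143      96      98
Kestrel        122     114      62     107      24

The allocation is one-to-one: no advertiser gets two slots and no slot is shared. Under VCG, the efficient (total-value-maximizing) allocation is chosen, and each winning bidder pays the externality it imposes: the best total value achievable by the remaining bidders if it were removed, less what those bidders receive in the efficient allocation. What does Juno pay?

Efficient allocation: Granite→Slot 5 ($81), Brightly→Slot 4 ($132), Larkspur→Slot 6 ($103), Juno→Slot 2 ($143), Kestrel→Slot 3 ($114); total welfare W = $573.
Juno receives Slot 2 at value $143, so the others get W − 143 = $430.
Without Juno: best allocation of the remaining 4 bidders over all 5 slots is Granite→Slot 2 ($89), Brightly→Slot 4 ($132), Larkspur→Slot 3 ($117), Kestrel→Slot 5 ($107), total $445.
VCG payment = (others' best without Juno) − (others' welfare with Juno) = 445 − 430 = $15.

Juno pays $15.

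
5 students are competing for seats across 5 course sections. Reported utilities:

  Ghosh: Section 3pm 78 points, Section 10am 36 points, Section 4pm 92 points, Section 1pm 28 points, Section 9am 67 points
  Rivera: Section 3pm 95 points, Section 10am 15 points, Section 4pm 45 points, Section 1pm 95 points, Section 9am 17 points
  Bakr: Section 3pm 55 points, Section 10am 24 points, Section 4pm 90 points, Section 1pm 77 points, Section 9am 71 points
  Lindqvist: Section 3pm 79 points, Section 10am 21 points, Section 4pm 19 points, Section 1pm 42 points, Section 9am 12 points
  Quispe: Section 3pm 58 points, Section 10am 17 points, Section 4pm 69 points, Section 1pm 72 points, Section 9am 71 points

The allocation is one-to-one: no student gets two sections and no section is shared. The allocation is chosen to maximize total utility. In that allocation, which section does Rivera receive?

Treat this as an assignment problem: match each student to one section.
Optimal: Ghosh→Section 10am (36 points), Rivera→Section 1pm (95 points), Bakr→Section 4pm (90 points), Lindqvist→Section 3pm (79 points), Quispe→Section 9am (71 points) — total 36+95+90+79+71 = 371 points.
Column-greedy (each section in turn goes to its best remaining student) gives 305 points, worse by 66.
Next-best assignment: Ghosh→Section 4pm, Rivera→Section 1pm, Bakr→Section 10am, Lindqvist→Section 3pm, Quispe→Section 9am = 361 points.
Rivera's own top section is Section 3pm (95 points), but forcing Rivera→Section 3pm and reassigning the rest optimally gives only 356 points — worse by 15.

Rivera receives Section 1pm.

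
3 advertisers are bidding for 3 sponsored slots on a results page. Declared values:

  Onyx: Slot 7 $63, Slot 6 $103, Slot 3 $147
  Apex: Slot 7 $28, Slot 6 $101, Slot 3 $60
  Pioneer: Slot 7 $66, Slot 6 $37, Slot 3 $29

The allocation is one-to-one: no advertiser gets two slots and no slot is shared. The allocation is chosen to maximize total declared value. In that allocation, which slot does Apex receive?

This is a one-to-one assignment (maximum-weight bipartite matching).
Optimal: Onyx→Slot 3 ($147), Apex→Slot 6 ($101), Pioneer→Slot 7 ($66) — total 147+101+66 = $314.
Column-greedy (each slot in turn goes to its best remaining advertiser) gives $229, worse by 85.
Next-best assignment: Onyx→Slot 6, Apex→Slot 3, Pioneer→Slot 7 = $229.
Every other assignment is strictly worse.

Apex receives Slot 6.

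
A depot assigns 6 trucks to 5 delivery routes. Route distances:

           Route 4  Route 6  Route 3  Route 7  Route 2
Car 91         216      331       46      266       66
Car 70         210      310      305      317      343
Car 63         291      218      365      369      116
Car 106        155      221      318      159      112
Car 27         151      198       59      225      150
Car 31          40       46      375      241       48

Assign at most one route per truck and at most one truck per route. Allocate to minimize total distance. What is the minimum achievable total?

Minimum total: 518 km

Optimal: Car 27→Route 4 (151 km), Car 31→Route 6 (46 km), Car 91→Route 3 (46 km), Car 106→Route 7 (159 km), Car 63→Route 2 (116 km) — total 151+46+46+159+116 = 518 km.
Min-entry greedy (repeatedly take the single cheapest remaining cell) gives 713 km, worse by 195.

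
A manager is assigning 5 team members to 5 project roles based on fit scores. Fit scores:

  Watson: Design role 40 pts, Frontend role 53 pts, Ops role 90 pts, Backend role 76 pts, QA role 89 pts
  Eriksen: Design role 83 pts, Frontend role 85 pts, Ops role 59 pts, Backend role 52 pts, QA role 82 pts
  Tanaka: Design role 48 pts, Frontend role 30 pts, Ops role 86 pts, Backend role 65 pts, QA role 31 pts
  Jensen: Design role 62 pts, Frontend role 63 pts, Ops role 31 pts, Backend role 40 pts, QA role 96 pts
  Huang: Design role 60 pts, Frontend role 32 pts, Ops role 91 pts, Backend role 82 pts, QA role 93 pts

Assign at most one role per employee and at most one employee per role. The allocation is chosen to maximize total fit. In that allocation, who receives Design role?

Optimal: Watson→QA role (89 pts), Eriksen→Frontend role (85 pts), Tanaka→Ops role (86 pts), Jensen→Design role (62 pts), Huang→Backend role (82 pts) — total 89+85+86+62+82 = 404 pts.
Column-greedy (each role in turn goes to its best remaining employee) gives 344 pts, worse by 60.
Jensen's own top role is QA role (96 pts), but forcing Jensen→QA role and reassigning the rest optimally gives only 403 pts — worse by 1.

Jensen receives Design role.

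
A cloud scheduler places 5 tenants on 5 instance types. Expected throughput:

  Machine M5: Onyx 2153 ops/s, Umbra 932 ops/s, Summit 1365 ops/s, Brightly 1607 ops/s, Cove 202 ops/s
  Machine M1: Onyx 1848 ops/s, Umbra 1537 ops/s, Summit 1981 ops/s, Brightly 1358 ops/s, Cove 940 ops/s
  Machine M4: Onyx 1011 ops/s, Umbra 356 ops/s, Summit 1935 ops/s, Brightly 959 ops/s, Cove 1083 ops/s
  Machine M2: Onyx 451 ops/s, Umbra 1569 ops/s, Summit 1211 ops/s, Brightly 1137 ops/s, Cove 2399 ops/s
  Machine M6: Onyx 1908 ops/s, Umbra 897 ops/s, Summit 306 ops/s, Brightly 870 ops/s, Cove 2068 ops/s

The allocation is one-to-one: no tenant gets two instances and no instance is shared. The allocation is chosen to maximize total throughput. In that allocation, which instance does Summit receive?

Treat this as an assignment problem: match each tenant to one instance.
Optimal: Onyx→Machine M6 (1908 ops/s), Umbra→Machine M1 (1537 ops/s), Summit→Machine M4 (1935 ops/s), Brightly→Machine M5 (1607 ops/s), Cove→Machine M2 (2399 ops/s) — total 1908+1537+1935+1607+2399 = 9386 ops/s.
Column-greedy (each instance in turn goes to its best remaining tenant) gives 7656 ops/s, worse by 1730.
Swapping Onyx↔Cove (Onyx→Machine M2 451 ops/s, Cove→Machine M6 2068 ops/s) loses 1788.
Every other assignment is strictly worse.
Summit's own top instance is Machine M1 (1981 ops/s), but forcing Summit→Machine M1 and reassigning the rest optimally gives only 8730 ops/s — worse by 656.

Summit receives Machine M4.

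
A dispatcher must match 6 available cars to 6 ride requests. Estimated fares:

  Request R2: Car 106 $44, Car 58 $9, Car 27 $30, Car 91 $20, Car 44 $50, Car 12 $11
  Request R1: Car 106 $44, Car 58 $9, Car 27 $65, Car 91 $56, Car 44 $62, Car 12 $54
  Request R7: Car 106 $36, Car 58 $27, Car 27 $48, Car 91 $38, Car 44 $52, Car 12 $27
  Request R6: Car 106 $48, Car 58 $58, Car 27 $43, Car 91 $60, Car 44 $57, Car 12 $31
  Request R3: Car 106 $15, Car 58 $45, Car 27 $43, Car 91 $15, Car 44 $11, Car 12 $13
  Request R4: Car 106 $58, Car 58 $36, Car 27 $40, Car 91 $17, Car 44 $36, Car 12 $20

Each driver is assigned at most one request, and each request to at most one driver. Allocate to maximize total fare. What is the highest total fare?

Max total: $315

Optimal: Car 106→Request R4 ($58), Car 58→Request R3 ($45), Car 27→Request R7 ($48), Car 91→Request R6 ($60), Car 44→Request R2 ($50), Car 12→Request R1 ($54) — total 58+45+48+60+50+54 = $315.
Max-entry greedy (repeatedly take the single best remaining cell) gives $291, worse by 24.
No other one-to-one assignment exceeds $315.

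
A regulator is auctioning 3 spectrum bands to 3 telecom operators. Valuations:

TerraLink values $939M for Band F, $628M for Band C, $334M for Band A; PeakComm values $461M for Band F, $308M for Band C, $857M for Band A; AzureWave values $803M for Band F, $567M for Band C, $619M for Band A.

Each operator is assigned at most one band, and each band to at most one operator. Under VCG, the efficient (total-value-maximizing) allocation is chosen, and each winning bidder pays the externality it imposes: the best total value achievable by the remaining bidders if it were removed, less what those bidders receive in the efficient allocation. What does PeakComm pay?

Efficient allocation: TerraLink→Band F ($939M), PeakComm→Band A ($857M), AzureWave→Band C ($567M); total welfare W = $2363M.
PeakComm receives Band A at value $857M, so the others get W − 857 = $1506M.
Without PeakComm: best allocation of the remaining 2 bidders over all 3 bands is TerraLink→Band F ($939M), AzureWave→Band A ($619M), total $1558M.
VCG payment = (others' best without PeakComm) − (others' welfare with PeakComm) = 1558 − 1506 = $52M.

PeakComm pays $52M.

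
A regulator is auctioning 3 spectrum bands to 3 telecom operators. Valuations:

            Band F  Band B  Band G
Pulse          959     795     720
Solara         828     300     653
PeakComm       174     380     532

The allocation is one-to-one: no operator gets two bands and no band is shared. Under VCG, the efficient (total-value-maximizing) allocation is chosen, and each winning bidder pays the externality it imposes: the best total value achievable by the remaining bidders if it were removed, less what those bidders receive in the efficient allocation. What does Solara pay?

Efficient allocation: Pulse→Band B ($795M), Solara→Band F ($828M), PeakComm→Band G ($532M); total welfare W = $2155M.
Solara receives Band F at value $828M, so the others get W − 828 = $1327M.
Without Solara: best allocation of the remaining 2 bidders over all 3 bands is Pulse→Band F ($959M), PeakComm→Band G ($532M), total $1491M.
VCG payment = (others' best without Solara) − (others' welfare with Solara) = 1491 − 1327 = $164M.

Solara pays $164M.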